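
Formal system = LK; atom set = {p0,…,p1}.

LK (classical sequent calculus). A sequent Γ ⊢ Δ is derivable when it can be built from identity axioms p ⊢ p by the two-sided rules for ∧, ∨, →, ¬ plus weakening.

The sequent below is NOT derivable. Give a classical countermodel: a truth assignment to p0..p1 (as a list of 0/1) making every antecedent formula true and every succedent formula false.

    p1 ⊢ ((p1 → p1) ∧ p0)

Enumerate valuations to refute Γ ⊢ Δ:
  v=00: Γ:[p1=F] Δ:[((p1 → p1) ∧ p0)=F] refutes=False
  v=01: Γ:[p1=T] Δ:[((p1 → p1) ∧ p0)=F] refutes=True  ← countermodel

Result: [0, 1]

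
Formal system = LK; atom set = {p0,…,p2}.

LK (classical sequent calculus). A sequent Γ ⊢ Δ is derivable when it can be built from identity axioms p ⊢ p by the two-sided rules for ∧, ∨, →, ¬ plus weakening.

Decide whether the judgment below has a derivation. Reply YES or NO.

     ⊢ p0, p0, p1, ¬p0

Proof tree:
[¬R]  ⊢ p0, p0, p1, ¬p0
  [WR] p0 ⊢ p0, p0, p1
    [WR] p0 ⊢ p0, p0
      [Ax] p0 ⊢ p0

Result: YES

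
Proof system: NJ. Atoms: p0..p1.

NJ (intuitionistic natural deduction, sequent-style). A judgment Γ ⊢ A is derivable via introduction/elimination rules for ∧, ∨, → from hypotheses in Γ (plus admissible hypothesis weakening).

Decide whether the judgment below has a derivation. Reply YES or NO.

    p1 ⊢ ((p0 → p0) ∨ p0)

Proof tree:
[∨I₁] p1 ⊢ ((p0 → p0) ∨ p0)
  [Wk] p1 ⊢ (p0 → p0)
    [→I]  ⊢ (p0 → p0)
      [Ax] p0 ⊢ p0

Result: YES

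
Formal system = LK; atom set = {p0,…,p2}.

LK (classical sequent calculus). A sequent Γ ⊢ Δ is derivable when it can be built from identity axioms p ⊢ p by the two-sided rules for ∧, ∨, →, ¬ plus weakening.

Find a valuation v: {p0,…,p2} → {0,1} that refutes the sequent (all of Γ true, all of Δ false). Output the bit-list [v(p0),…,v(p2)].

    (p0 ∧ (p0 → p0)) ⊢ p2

Search for a countermodel by truth-table:
  v=000: Γ:[(p0 ∧ (p0 → p0))=F] Δ:[p2=F] refutes=False
  v=001: Γ:[(p0 ∧ (p0 → p0))=F] Δ:[p2=T] refutes=False
  v=010: Γ:[(p0 ∧ (p0 → p0))=F] Δ:[p2=F] refutes=False
  v=011: Γ:[(p0 ∧ (p0 → p0))=F] Δ:[p2=T] refutes=False
  v=100: Γ:[(p0 ∧ (p0 → p0))=T] Δ:[p2=F] refutes=True  ← countermodel

Result: [1, 0, 0]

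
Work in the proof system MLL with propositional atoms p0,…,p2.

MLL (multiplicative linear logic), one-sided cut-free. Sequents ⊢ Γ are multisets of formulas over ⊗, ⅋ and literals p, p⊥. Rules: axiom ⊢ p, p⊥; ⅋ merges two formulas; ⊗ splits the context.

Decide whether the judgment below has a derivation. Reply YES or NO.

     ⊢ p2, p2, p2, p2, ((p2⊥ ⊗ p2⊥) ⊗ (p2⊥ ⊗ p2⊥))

Derivation (root first):
[⊗]  ⊢ p2, p2, p2, p2, ((p2⊥ ⊗ p2⊥) ⊗ (p2⊥ ⊗ p2⊥))
  [⊗]  ⊢ p2, p2, (p2⊥ ⊗ p2⊥)
    [Ax]  ⊢ p2, p2⊥
    [Ax]  ⊢ p2, p2⊥
  [⊗]  ⊢ p2, p2, (p2⊥ ⊗ p2⊥)
    [Ax]  ⊢ p2, p2⊥
    [Ax]  ⊢ p2, p2⊥

Result: YES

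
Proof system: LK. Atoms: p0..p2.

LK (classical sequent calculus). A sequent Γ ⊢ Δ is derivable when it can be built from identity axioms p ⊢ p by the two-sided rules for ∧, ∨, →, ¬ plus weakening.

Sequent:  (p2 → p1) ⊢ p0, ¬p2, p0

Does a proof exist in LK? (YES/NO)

Search for a countermodel by truth-table:
  v=000: Γ:[(p2 → p1)=T] Δ:[p0=F, ¬p2=T, p0=F] refutes=False
  v=001: Γ:[(p2 → p1)=F] Δ:[p0=F, ¬p2=F, p0=F] refutes=False
  v=010: Γ:[(p2 → p1)=T] Δ:[p0=F, ¬p2=T, p0=F] refutes=False
  v=011: Γ:[(p2 → p1)=T] Δ:[p0=F, ¬p2=F, p0=F] refutes=True  ← countermodel

Result: NO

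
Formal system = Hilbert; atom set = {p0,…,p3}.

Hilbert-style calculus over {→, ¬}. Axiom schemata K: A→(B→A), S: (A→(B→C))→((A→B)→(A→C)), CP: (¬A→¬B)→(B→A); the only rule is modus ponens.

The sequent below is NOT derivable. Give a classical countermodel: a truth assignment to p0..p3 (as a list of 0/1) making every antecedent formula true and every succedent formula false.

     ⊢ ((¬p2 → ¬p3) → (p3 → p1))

Enumerate valuations to refute Γ ⊢ Δ:
  v=0000: Γ:[] Δ:[((¬p2 → ¬p3) → (p3 → p1))=T] refutes=False
  v=0001: Γ:[] Δ:[((¬p2 → ¬p3) → (p3 → p1))=T] refutes=False
  v=0010: Γ:[] Δ:[((¬p2 → ¬p3) → (p3 → p1))=T] refutes=False
  v=0011: Γ:[] Δ:[((¬p2 → ¬p3) → (p3 → p1))=F] refutes=True  ← countermodel

Result: [0, 0, 1, 1]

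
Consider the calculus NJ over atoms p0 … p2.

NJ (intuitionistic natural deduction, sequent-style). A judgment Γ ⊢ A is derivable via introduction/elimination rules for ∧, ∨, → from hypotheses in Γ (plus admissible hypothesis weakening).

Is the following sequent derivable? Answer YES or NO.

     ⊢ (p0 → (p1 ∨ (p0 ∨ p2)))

Derivation trace:
[→I]  ⊢ (p0 → (p1 ∨ (p0 ∨ p2)))
  [∨I₂] p0 ⊢ (p1 ∨ (p0 ∨ p2))
    [∨I₁] p0 ⊢ (p0 ∨ p2)
      [Ax] p0 ⊢ p0

Result: YES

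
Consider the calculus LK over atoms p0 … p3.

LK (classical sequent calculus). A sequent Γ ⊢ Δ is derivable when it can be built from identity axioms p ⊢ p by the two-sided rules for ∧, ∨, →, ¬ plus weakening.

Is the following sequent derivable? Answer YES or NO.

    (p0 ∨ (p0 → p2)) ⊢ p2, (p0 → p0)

Derivation (root first):
[→R] (p0 ∨ (p0 → p2)) ⊢ p2, (p0 → p0)
  [∨L] p0, (p0 ∨ (p0 → p2)) ⊢ p2, p0
    [Ax] p0 ⊢ p0
    [→L] p0, (p0 → p2) ⊢ p2
      [Ax] p0 ⊢ p0
      [Ax] p2 ⊢ p2

Result: YES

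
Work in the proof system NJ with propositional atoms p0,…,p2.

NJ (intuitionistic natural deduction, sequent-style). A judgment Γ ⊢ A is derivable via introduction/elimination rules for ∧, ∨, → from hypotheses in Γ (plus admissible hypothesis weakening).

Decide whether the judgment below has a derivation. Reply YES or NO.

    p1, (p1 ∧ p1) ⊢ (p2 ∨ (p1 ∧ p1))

Proof tree:
[∨I₂] p1, (p1 ∧ p1) ⊢ (p2 ∨ (p1 ∧ p1))
  [∧I] p1, (p1 ∧ p1) ⊢ (p1 ∧ p1)
    [Wk] p1, (p1 ∧ p1) ⊢ p1
      [Ax] p1 ⊢ p1
    [Ax] p1 ⊢ p1

Result: YES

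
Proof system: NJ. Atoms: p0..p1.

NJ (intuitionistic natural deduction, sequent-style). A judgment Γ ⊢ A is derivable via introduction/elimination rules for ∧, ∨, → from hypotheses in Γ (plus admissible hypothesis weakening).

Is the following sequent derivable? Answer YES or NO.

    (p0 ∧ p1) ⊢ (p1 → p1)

Derivation trace:
[Wk] (p0 ∧ p1) ⊢ (p1 → p1)
  [→I]  ⊢ (p1 → p1)
    [Ax] p1 ⊢ p1

Result: YES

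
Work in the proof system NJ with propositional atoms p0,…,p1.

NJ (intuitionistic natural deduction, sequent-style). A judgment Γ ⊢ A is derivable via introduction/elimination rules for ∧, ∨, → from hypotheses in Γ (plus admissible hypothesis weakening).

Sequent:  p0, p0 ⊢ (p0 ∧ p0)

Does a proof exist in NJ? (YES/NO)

Proof tree:
[Wk] p0, p0 ⊢ (p0 ∧ p0)
  [∧I] p0 ⊢ (p0 ∧ p0)
    [Ax] p0 ⊢ p0
    [Ax] p0 ⊢ p0

Result: YES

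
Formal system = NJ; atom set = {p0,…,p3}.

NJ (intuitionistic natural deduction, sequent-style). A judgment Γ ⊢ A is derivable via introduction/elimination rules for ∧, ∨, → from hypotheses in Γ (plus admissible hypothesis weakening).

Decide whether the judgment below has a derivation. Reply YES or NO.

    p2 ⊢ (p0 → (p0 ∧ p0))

Derivation trace:
[→I] p2 ⊢ (p0 → (p0 ∧ p0))
  [Wk] p0, p2 ⊢ (p0 ∧ p0)
    [∧I] p0 ⊢ (p0 ∧ p0)
      [Ax] p0 ⊢ p0
      [Ax] p0 ⊢ p0

Result: YES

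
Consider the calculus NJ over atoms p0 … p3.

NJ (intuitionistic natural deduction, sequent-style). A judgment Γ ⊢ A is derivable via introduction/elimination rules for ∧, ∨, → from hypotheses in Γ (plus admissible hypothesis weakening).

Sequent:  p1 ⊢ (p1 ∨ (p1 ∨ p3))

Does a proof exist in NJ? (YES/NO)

Derivation trace:
[∨I₂] p1 ⊢ (p1 ∨ (p1 ∨ p3))
  [∨I₁] p1 ⊢ (p1 ∨ p3)
    [Ax] p1 ⊢ p1

Result: YES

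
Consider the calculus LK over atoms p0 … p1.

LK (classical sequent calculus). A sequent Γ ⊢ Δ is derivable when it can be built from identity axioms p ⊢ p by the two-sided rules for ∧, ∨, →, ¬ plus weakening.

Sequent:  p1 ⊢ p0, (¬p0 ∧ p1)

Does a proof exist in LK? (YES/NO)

Proof tree:
[∧R] p1 ⊢ p0, (¬p0 ∧ p1)
  [¬R]  ⊢ p0, ¬p0
    [Ax] p0 ⊢ p0
  [Ax] p1 ⊢ p1

Result: YES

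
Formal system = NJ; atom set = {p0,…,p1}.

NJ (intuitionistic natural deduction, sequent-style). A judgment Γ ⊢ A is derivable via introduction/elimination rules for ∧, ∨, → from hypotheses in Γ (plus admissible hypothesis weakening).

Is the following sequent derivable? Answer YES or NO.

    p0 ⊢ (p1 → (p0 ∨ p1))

Derivation (root first):
[Wk] p0 ⊢ (p1 → (p0 ∨ p1))
  [→I]  ⊢ (p1 → (p0 ∨ p1))
    [∨I₂] p1 ⊢ (p0 ∨ p1)
      [Ax] p1 ⊢ p1

Result: YES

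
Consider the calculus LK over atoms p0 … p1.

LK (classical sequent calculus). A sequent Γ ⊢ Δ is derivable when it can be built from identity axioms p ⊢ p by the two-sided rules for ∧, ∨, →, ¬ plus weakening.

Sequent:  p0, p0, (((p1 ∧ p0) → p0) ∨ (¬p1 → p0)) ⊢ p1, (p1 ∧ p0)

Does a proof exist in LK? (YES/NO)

Truth-table refutation:
  v=00: Γ:[p0=F, p0=F, (((p1 ∧ p0) → p0) ∨ (¬p1 → p0))=T] Δ:[p1=F, (p1 ∧ p0)=F] refutes=False
  v=01: Γ:[p0=F, p0=F, (((p1 ∧ p0) → p0) ∨ (¬p1 → p0))=T] Δ:[p1=T, (p1 ∧ p0)=F] refutes=False
  v=10: Γ:[p0=T, p0=T, (((p1 ∧ p0) → p0) ∨ (¬p1 → p0))=T] Δ:[p1=F, (p1 ∧ p0)=F] refutes=True  ← countermodel

Result: NO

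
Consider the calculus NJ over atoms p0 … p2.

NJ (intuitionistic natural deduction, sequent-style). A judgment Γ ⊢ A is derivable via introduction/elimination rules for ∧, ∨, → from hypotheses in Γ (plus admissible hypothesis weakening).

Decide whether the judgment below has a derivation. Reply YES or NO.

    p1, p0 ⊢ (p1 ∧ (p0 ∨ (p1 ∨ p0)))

Proof tree:
[∧I] p1, p0 ⊢ (p1 ∧ (p0 ∨ (p1 ∨ p0)))
  [Ax] p1 ⊢ p1
  [∨I₂] p0 ⊢ (p0 ∨ (p1 ∨ p0))
    [∨I₂] p0 ⊢ (p1 ∨ p0)
      [Ax] p0 ⊢ p0

Result: YES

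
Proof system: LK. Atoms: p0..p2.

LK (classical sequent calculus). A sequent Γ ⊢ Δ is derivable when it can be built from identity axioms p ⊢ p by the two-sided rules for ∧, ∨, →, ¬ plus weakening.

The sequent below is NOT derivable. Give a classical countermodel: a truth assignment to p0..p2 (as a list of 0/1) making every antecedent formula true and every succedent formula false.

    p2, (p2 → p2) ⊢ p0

Enumerate valuations to refute Γ ⊢ Δ:
  v=000: Γ:[p2=F, (p2 → p2)=T] Δ:[p0=F] refutes=False
  v=001: Γ:[p2=T, (p2 → p2)=T] Δ:[p0=F] refutes=True  ← countermodel

Result: [0, 0, 1]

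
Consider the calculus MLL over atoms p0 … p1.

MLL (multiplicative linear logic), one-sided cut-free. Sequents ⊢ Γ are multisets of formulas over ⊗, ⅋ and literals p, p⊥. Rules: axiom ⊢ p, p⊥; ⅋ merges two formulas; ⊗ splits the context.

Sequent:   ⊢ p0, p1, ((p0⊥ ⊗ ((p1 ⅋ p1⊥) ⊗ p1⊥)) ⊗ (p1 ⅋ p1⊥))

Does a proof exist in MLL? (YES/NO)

Derivation (root first):
[⊗]  ⊢ p0, p1, ((p0⊥ ⊗ ((p1 ⅋ p1⊥) ⊗ p1⊥)) ⊗ (p1 ⅋ p1⊥))
  [⊗]  ⊢ p0, p1, (p0⊥ ⊗ ((p1 ⅋ p1⊥) ⊗ p1⊥))
    [Ax]  ⊢ p0, p0⊥
    [⊗]  ⊢ p1, ((p1 ⅋ p1⊥) ⊗ p1⊥)
      [⅋]  ⊢ (p1 ⅋ p1⊥)
        [Ax]  ⊢ p1, p1⊥
      [Ax]  ⊢ p1, p1⊥
  [⅋]  ⊢ (p1 ⅋ p1⊥)
    [Ax]  ⊢ p1, p1⊥

Result: YES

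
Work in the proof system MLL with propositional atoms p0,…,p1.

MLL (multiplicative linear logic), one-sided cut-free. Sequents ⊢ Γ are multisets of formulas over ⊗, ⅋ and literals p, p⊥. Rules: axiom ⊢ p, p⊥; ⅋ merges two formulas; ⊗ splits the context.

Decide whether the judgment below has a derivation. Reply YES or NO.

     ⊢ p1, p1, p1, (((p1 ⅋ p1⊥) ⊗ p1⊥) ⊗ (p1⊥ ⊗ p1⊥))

Proof tree:
[⊗]  ⊢ p1, p1, p1, (((p1 ⅋ p1⊥) ⊗ p1⊥) ⊗ (p1⊥ ⊗ p1⊥))
  [⊗]  ⊢ p1, ((p1 ⅋ p1⊥) ⊗ p1⊥)
    [⅋]  ⊢ (p1 ⅋ p1⊥)
      [Ax]  ⊢ p1, p1⊥
    [Ax]  ⊢ p1, p1⊥
  [⊗]  ⊢ p1, p1, (p1⊥ ⊗ p1⊥)
    [Ax]  ⊢ p1, p1⊥
    [Ax]  ⊢ p1, p1⊥

Result: YES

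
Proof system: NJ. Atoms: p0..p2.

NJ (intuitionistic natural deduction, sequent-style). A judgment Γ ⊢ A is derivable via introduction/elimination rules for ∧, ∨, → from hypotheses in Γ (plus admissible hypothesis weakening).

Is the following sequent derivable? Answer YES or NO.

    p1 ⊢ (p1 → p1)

Derivation (root first):
[Wk] p1 ⊢ (p1 → p1)
  [→I]  ⊢ (p1 → p1)
    [Ax] p1 ⊢ p1

Result: YES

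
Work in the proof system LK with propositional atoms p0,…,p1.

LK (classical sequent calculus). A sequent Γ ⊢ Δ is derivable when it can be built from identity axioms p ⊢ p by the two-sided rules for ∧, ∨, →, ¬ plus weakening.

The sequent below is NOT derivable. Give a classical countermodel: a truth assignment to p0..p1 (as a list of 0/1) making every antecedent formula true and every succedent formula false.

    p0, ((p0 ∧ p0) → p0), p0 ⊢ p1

Truth-table refutation:
  v=00: Γ:[p0=F, ((p0 ∧ p0) → p0)=T, p0=F] Δ:[p1=F] refutes=False
  v=01: Γ:[p0=F, ((p0 ∧ p0) → p0)=T, p0=F] Δ:[p1=T] refutes=False
  v=10: Γ:[p0=T, ((p0 ∧ p0) → p0)=T, p0=T] Δ:[p1=F] refutes=True  ← countermodel

Result: [1, 0]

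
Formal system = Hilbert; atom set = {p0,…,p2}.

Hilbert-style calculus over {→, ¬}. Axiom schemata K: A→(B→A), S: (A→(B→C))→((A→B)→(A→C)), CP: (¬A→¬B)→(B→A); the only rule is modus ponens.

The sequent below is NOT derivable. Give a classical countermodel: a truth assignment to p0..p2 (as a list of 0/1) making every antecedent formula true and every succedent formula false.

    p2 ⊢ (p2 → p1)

Search for a countermodel by truth-table:
  v=000: Γ:[p2=F] Δ:[(p2 → p1)=T] refutes=False
  v=001: Γ:[p2=T] Δ:[(p2 → p1)=F] refutes=True  ← countermodel

Result: [0, 0, 1]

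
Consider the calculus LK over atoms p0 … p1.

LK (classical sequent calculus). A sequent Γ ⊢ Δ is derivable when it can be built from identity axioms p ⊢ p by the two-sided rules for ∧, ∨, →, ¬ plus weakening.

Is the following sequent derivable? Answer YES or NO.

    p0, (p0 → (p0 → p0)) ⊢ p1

Enumerate valuations to refute Γ ⊢ Δ:
  v=00: Γ:[p0=F, (p0 → (p0 → p0))=T] Δ:[p1=F] refutes=False
  v=01: Γ:[p0=F, (p0 → (p0 → p0))=T] Δ:[p1=T] refutes=False
  v=10: Γ:[p0=T, (p0 → (p0 → p0))=T] Δ:[p1=F] refutes=True  ← countermodel

Result: NO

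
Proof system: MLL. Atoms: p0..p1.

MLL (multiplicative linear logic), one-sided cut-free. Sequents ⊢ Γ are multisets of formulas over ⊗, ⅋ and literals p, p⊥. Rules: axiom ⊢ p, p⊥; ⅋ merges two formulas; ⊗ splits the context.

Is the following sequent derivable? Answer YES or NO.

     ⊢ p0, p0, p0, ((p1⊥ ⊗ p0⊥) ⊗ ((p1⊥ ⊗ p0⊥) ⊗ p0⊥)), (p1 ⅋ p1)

Derivation trace:
[⅋]  ⊢ p0, p0, p0, ((p1⊥ ⊗ p0⊥) ⊗ ((p1⊥ ⊗ p0⊥) ⊗ p0⊥)), (p1 ⅋ p1)
  [⊗]  ⊢ p1, p0, p1, p0, p0, ((p1⊥ ⊗ p0⊥) ⊗ ((p1⊥ ⊗ p0⊥) ⊗ p0⊥))
    [⊗]  ⊢ p1, p0, (p1⊥ ⊗ p0⊥)
      [Ax]  ⊢ p1, p1⊥
      [Ax]  ⊢ p0, p0⊥
    [⊗]  ⊢ p1, p0, p0, ((p1⊥ ⊗ p0⊥) ⊗ p0⊥)
      [⊗]  ⊢ p1, p0, (p1⊥ ⊗ p0⊥)
        [Ax]  ⊢ p1, p1⊥
        [Ax]  ⊢ p0, p0⊥
      [Ax]  ⊢ p0, p0⊥

Result: YES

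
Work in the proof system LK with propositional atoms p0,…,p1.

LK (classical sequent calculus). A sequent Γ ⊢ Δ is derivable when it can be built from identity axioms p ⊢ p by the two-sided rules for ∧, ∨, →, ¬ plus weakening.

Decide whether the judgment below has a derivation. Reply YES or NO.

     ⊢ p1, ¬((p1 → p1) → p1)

Proof tree:
[¬R]  ⊢ p1, ¬((p1 → p1) → p1)
  [→L] ((p1 → p1) → p1) ⊢ p1
    [→R]  ⊢ (p1 → p1)
      [Ax] p1 ⊢ p1
    [Ax] p1 ⊢ p1

Result: YES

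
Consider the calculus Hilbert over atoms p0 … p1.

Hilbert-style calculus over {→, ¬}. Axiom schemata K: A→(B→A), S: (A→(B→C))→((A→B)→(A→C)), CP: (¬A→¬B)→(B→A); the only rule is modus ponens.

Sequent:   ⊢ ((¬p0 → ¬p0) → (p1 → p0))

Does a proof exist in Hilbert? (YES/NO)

Truth-table refutation:
  v=00: Γ:[] Δ:[((¬p0 → ¬p0) → (p1 → p0))=T] refutes=False
  v=01: Γ:[] Δ:[((¬p0 → ¬p0) → (p1 → p0))=F] refutes=True  ← countermodel

Result: NO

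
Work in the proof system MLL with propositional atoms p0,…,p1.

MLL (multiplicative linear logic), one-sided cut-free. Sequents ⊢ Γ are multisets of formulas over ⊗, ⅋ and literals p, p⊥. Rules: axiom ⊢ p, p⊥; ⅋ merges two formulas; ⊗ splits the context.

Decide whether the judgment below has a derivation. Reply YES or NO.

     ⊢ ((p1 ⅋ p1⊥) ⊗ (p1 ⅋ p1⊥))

Derivation (root first):
[⊗]  ⊢ ((p1 ⅋ p1⊥) ⊗ (p1 ⅋ p1⊥))
  [⅋]  ⊢ (p1 ⅋ p1⊥)
    [Ax]  ⊢ p1, p1⊥
  [⅋]  ⊢ (p1 ⅋ p1⊥)
    [Ax]  ⊢ p1, p1⊥

Result: YES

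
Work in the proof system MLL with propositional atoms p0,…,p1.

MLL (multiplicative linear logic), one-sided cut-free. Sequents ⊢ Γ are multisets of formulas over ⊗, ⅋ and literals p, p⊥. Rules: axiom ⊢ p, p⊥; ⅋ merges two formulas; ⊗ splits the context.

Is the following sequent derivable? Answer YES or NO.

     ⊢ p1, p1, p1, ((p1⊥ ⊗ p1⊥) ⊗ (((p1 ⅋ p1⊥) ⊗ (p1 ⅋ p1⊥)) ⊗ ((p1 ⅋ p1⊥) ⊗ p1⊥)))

Derivation (root first):
[⊗]  ⊢ p1, p1, p1, ((p1⊥ ⊗ p1⊥) ⊗ (((p1 ⅋ p1⊥) ⊗ (p1 ⅋ p1⊥)) ⊗ ((p1 ⅋ p1⊥) ⊗ p1⊥)))
  [⊗]  ⊢ p1, p1, (p1⊥ ⊗ p1⊥)
    [Ax]  ⊢ p1, p1⊥
    [Ax]  ⊢ p1, p1⊥
  [⊗]  ⊢ p1, (((p1 ⅋ p1⊥) ⊗ (p1 ⅋ p1⊥)) ⊗ ((p1 ⅋ p1⊥) ⊗ p1⊥))
    [⊗]  ⊢ ((p1 ⅋ p1⊥) ⊗ (p1 ⅋ p1⊥))
      [⅋]  ⊢ (p1 ⅋ p1⊥)
        [Ax]  ⊢ p1, p1⊥
      [⅋]  ⊢ (p1 ⅋ p1⊥)
        [Ax]  ⊢ p1, p1⊥
    [⊗]  ⊢ p1, ((p1 ⅋ p1⊥) ⊗ p1⊥)
      [⅋]  ⊢ (p1 ⅋ p1⊥)
        [Ax]  ⊢ p1, p1⊥
      [Ax]  ⊢ p1, p1⊥

Result: YES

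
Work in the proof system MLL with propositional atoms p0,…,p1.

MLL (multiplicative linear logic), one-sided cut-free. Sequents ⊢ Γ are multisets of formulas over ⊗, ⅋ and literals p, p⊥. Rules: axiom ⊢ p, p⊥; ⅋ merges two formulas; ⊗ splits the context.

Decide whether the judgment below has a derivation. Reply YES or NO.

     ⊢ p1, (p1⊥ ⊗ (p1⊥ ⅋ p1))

Derivation (root first):
[⊗]  ⊢ p1, (p1⊥ ⊗ (p1⊥ ⅋ p1))
  [Ax]  ⊢ p1, p1⊥
  [⅋]  ⊢ (p1⊥ ⅋ p1)
    [Ax]  ⊢ p1, p1⊥

Result: YES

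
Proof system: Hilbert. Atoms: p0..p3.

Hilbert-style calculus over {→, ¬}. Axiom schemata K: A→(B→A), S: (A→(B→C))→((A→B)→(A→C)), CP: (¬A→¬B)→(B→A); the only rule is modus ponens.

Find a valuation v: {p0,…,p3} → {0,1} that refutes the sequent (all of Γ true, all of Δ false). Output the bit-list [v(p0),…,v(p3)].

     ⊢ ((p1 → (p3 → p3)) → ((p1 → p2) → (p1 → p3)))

Truth-table refutation:
  v=0000: Γ:[] Δ:[((p1 → (p3 → p3)) → ((p1 → p2) → (p1 → p3)))=T] refutes=False
  v=0001: Γ:[] Δ:[((p1 → (p3 → p3)) → ((p1 → p2) → (p1 → p3)))=T] refutes=False
  v=0010: Γ:[] Δ:[((p1 → (p3 → p3)) → ((p1 → p2) → (p1 → p3)))=T] refutes=False
  v=0011: Γ:[] Δ:[((p1 → (p3 → p3)) → ((p1 → p2) → (p1 → p3)))=T] refutes=False
  v=0100: Γ:[] Δ:[((p1 → (p3 → p3)) → ((p1 → p2) → (p1 → p3)))=T] refutes=False
  v=0101: Γ:[] Δ:[((p1 → (p3 → p3)) → ((p1 → p2) → (p1 → p3)))=T] refutes=False
  v=0110: Γ:[] Δ:[((p1 → (p3 → p3)) → ((p1 → p2) → (p1 → p3)))=F] refutes=True  ← countermodel

Result: [0, 1, 1, 0]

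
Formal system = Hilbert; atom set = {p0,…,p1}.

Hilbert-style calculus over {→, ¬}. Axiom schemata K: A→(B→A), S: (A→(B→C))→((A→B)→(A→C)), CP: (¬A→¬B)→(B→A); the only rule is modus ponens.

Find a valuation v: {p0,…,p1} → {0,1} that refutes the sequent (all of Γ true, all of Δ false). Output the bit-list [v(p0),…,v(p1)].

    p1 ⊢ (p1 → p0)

Enumerate valuations to refute Γ ⊢ Δ:
  v=00: Γ:[p1=F] Δ:[(p1 → p0)=T] refutes=False
  v=01: Γ:[p1=T] Δ:[(p1 → p0)=F] refutes=True  ← countermodel

Result: [0, 1]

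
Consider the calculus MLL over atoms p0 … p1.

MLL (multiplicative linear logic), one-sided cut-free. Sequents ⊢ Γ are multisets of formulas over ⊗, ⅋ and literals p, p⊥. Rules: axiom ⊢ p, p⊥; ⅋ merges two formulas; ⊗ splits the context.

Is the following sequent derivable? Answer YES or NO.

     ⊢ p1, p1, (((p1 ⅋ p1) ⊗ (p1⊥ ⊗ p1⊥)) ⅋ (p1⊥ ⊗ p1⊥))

Proof tree:
[⅋]  ⊢ p1, p1, (((p1 ⅋ p1) ⊗ (p1⊥ ⊗ p1⊥)) ⅋ (p1⊥ ⊗ p1⊥))
  [⊗]  ⊢ (p1⊥ ⊗ p1⊥), p1, p1, ((p1 ⅋ p1) ⊗ (p1⊥ ⊗ p1⊥))
    [⅋]  ⊢ (p1⊥ ⊗ p1⊥), (p1 ⅋ p1)
      [⊗]  ⊢ p1, p1, (p1⊥ ⊗ p1⊥)
        [Ax]  ⊢ p1, p1⊥
        [Ax]  ⊢ p1, p1⊥
    [⊗]  ⊢ p1, p1, (p1⊥ ⊗ p1⊥)
      [Ax]  ⊢ p1, p1⊥
      [Ax]  ⊢ p1, p1⊥

Result: YES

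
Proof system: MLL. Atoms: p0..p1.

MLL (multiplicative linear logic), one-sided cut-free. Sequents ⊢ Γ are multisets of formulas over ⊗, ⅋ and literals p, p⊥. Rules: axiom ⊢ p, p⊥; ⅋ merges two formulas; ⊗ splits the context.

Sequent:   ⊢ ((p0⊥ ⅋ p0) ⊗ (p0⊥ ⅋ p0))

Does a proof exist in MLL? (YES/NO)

Derivation (root first):
[⊗]  ⊢ ((p0⊥ ⅋ p0) ⊗ (p0⊥ ⅋ p0))
  [⅋]  ⊢ (p0⊥ ⅋ p0)
    [Ax]  ⊢ p0, p0⊥
  [⅋]  ⊢ (p0⊥ ⅋ p0)
    [Ax]  ⊢ p0, p0⊥

Result: YES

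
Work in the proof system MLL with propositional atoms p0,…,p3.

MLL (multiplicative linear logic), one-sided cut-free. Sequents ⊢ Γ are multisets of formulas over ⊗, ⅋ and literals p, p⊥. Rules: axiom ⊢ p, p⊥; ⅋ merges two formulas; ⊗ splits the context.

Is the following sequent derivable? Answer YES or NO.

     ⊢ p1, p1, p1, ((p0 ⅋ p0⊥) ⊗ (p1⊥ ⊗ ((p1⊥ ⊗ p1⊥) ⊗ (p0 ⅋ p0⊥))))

Derivation trace:
[⊗]  ⊢ p1, p1, p1, ((p0 ⅋ p0⊥) ⊗ (p1⊥ ⊗ ((p1⊥ ⊗ p1⊥) ⊗ (p0 ⅋ p0⊥))))
  [⅋]  ⊢ (p0 ⅋ p0⊥)
    [Ax]  ⊢ p0, p0⊥
  [⊗]  ⊢ p1, p1, p1, (p1⊥ ⊗ ((p1⊥ ⊗ p1⊥) ⊗ (p0 ⅋ p0⊥)))
    [Ax]  ⊢ p1, p1⊥
    [⊗]  ⊢ p1, p1, ((p1⊥ ⊗ p1⊥) ⊗ (p0 ⅋ p0⊥))
      [⊗]  ⊢ p1, p1, (p1⊥ ⊗ p1⊥)
        [Ax]  ⊢ p1, p1⊥
        [Ax]  ⊢ p1, p1⊥
      [⅋]  ⊢ (p0 ⅋ p0⊥)
        [Ax]  ⊢ p0, p0⊥

Result: YES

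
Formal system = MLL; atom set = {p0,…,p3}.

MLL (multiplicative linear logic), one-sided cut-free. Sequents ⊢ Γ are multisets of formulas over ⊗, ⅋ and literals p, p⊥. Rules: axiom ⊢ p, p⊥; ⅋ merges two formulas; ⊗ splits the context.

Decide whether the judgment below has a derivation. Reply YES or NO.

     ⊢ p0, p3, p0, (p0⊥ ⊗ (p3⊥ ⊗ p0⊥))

Derivation (root first):
[⊗]  ⊢ p0, p3, p0, (p0⊥ ⊗ (p3⊥ ⊗ p0⊥))
  [Ax]  ⊢ p0, p0⊥
  [⊗]  ⊢ p3, p0, (p3⊥ ⊗ p0⊥)
    [Ax]  ⊢ p3, p3⊥
    [Ax]  ⊢ p0, p0⊥

Result: YES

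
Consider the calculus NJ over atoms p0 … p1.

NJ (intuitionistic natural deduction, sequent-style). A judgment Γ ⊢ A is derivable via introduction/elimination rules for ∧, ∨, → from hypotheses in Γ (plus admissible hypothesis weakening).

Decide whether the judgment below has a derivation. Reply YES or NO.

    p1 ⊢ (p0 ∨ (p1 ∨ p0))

Derivation trace:
[∨I₂] p1 ⊢ (p0 ∨ (p1 ∨ p0))
  [∨I₁] p1 ⊢ (p1 ∨ p0)
    [Ax] p1 ⊢ p1

Result: YES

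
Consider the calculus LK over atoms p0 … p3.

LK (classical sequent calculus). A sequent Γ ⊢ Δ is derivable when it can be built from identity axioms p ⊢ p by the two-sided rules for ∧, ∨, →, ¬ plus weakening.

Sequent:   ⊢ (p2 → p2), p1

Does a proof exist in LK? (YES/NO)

Derivation trace:
[WR]  ⊢ (p2 → p2), p1
  [→R]  ⊢ (p2 → p2)
    [Ax] p2 ⊢ p2

Result: YES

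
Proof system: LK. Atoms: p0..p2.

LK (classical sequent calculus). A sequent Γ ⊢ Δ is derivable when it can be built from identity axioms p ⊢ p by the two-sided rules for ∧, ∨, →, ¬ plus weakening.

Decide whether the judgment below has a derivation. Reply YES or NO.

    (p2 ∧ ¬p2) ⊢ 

Proof tree:
[∧L] (p2 ∧ ¬p2) ⊢ 
  [¬L] p2, ¬p2 ⊢ 
    [Ax] p2 ⊢ p2

Result: YES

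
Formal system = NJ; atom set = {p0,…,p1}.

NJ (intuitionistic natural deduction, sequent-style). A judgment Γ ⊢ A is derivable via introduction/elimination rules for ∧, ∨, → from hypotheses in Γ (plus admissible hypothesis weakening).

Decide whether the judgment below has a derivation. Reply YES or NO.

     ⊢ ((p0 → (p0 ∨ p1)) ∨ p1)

Derivation (root first):
[∨I₁]  ⊢ ((p0 → (p0 ∨ p1)) ∨ p1)
  [→I]  ⊢ (p0 → (p0 ∨ p1))
    [∨I₁] p0 ⊢ (p0 ∨ p1)
      [Ax] p0 ⊢ p0

Result: YES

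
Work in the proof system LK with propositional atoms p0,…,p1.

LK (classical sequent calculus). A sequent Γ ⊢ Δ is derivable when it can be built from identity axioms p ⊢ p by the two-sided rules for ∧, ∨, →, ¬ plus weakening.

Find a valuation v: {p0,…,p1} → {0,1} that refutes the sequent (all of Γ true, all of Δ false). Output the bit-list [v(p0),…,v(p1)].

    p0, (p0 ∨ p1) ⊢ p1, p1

Truth-table refutation:
  v=00: Γ:[p0=F, (p0 ∨ p1)=F] Δ:[p1=F, p1=F] refutes=False
  v=01: Γ:[p0=F, (p0 ∨ p1)=T] Δ:[p1=T, p1=T] refutes=False
  v=10: Γ:[p0=T, (p0 ∨ p1)=T] Δ:[p1=F, p1=F] refutes=True  ← countermodel

Result: [1, 0]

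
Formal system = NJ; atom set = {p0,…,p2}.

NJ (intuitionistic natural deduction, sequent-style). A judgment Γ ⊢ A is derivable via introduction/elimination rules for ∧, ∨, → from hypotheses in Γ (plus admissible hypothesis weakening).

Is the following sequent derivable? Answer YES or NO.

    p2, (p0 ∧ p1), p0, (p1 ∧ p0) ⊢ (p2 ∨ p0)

Derivation (root first):
[Wk] p2, (p0 ∧ p1), p0, (p1 ∧ p0) ⊢ (p2 ∨ p0)
  [Wk] p2, (p0 ∧ p1), p0 ⊢ (p2 ∨ p0)
    [Wk] p2, (p0 ∧ p1) ⊢ (p2 ∨ p0)
      [∨I₁] p2 ⊢ (p2 ∨ p0)
        [Ax] p2 ⊢ p2

Result: YES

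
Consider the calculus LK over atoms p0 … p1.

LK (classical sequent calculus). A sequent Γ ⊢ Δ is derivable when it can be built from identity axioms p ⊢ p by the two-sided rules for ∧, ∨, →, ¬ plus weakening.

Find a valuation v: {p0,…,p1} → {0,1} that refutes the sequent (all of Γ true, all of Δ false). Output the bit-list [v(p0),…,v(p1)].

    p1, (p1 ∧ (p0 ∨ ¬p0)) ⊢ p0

Truth-table refutation:
  v=00: Γ:[p1=F, (p1 ∧ (p0 ∨ ¬p0))=F] Δ:[p0=F] refutes=False
  v=01: Γ:[p1=T, (p1 ∧ (p0 ∨ ¬p0))=T] Δ:[p0=F] refutes=True  ← countermodel

Result: [0, 1]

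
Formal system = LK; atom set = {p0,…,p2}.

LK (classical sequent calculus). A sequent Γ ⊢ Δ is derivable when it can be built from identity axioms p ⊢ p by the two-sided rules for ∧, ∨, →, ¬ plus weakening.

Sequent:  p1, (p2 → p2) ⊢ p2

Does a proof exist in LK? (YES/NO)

Enumerate valuations to refute Γ ⊢ Δ:
  v=000: Γ:[p1=F, (p2 → p2)=T] Δ:[p2=F] refutes=False
  v=001: Γ:[p1=F, (p2 → p2)=T] Δ:[p2=T] refutes=False
  v=010: Γ:[p1=T, (p2 → p2)=T] Δ:[p2=F] refutes=True  ← countermodel

Result: NO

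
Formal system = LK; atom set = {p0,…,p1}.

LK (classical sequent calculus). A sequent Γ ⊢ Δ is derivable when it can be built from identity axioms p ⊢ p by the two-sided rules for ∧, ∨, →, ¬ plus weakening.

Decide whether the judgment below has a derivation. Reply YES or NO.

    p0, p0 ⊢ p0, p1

Derivation trace:
[WR] p0, p0 ⊢ p0, p1
  [WL] p0, p0 ⊢ p0
    [Ax] p0 ⊢ p0

Result: YES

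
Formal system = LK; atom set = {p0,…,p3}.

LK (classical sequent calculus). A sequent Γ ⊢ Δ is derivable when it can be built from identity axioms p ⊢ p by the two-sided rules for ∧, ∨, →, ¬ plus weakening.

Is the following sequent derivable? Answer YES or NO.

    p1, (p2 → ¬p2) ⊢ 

Search for a countermodel by truth-table:
  v=0000: Γ:[p1=F, (p2 → ¬p2)=T] Δ:[] refutes=False
  v=0001: Γ:[p1=F, (p2 → ¬p2)=T] Δ:[] refutes=False
  v=0010: Γ:[p1=F, (p2 → ¬p2)=F] Δ:[] refutes=False
  v=0011: Γ:[p1=F, (p2 → ¬p2)=F] Δ:[] refutes=False
  v=0100: Γ:[p1=T, (p2 → ¬p2)=T] Δ:[] refutes=True  ← countermodel

Result: NO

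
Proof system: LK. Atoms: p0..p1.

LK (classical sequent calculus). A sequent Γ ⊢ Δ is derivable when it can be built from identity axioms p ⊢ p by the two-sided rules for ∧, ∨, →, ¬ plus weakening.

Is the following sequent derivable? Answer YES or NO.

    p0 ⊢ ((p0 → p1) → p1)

Proof tree:
[→R] p0 ⊢ ((p0 → p1) → p1)
  [→L] p0, (p0 → p1) ⊢ p1
    [Ax] p0 ⊢ p0
    [Ax] p1 ⊢ p1

Result: YES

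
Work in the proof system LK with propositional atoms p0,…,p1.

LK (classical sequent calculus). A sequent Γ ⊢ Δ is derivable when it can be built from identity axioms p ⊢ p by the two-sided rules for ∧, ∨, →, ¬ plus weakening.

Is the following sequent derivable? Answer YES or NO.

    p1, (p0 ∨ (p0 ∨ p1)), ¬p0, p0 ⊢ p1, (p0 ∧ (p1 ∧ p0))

Derivation (root first):
[∧R] p1, (p0 ∨ (p0 ∨ p1)), ¬p0, p0 ⊢ p1, (p0 ∧ (p1 ∧ p0))
  [∨L] (p0 ∨ (p0 ∨ p1)) ⊢ p1, p0
    [Ax] p0 ⊢ p0
    [∨L] (p0 ∨ p1) ⊢ p1, p0
      [Ax] p0 ⊢ p0
      [Ax] p1 ⊢ p1
  [∧R] p1, ¬p0, p0 ⊢ p1, (p1 ∧ p0)
    [WR] p0, ¬p0 ⊢ p1
      [¬L] p0, ¬p0 ⊢ 
        [Ax] p0 ⊢ p0
    [WR] p1 ⊢ p1, p0
      [Ax] p1 ⊢ p1

Result: YES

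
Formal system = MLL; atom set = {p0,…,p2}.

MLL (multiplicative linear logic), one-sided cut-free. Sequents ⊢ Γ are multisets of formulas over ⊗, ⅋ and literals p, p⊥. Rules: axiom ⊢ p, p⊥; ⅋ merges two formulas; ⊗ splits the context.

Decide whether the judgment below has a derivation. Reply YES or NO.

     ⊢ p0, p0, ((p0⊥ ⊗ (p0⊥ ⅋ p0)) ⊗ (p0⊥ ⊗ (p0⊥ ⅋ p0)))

Derivation (root first):
[⊗]  ⊢ p0, p0, ((p0⊥ ⊗ (p0⊥ ⅋ p0)) ⊗ (p0⊥ ⊗ (p0⊥ ⅋ p0)))
  [⊗]  ⊢ p0, (p0⊥ ⊗ (p0⊥ ⅋ p0))
    [Ax]  ⊢ p0, p0⊥
    [⅋]  ⊢ (p0⊥ ⅋ p0)
      [Ax]  ⊢ p0, p0⊥
  [⊗]  ⊢ p0, (p0⊥ ⊗ (p0⊥ ⅋ p0))
    [Ax]  ⊢ p0, p0⊥
    [⅋]  ⊢ (p0⊥ ⅋ p0)
      [Ax]  ⊢ p0, p0⊥

Result: YES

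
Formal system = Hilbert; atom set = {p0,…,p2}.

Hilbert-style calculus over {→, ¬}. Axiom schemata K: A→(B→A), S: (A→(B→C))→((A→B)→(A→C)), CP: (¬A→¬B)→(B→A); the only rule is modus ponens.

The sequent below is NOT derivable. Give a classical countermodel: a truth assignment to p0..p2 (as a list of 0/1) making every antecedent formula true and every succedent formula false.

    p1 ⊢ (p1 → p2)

Search for a countermodel by truth-table:
  v=000: Γ:[p1=F] Δ:[(p1 → p2)=T] refutes=False
  v=001: Γ:[p1=F] Δ:[(p1 → p2)=T] refutes=False
  v=010: Γ:[p1=T] Δ:[(p1 → p2)=F] refutes=True  ← countermodel

Result: [0, 1, 0]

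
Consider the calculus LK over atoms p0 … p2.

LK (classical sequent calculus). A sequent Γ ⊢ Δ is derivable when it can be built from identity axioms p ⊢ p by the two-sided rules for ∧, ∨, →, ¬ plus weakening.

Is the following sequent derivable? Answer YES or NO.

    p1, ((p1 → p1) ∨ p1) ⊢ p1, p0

Derivation (root first):
[∨L] p1, ((p1 → p1) ∨ p1) ⊢ p1, p0
  [WR] p1, (p1 → p1) ⊢ p1, p0
    [→L] p1, (p1 → p1) ⊢ p1
      [Ax] p1 ⊢ p1
      [Ax] p1 ⊢ p1
  [Ax] p1 ⊢ p1

Result: YES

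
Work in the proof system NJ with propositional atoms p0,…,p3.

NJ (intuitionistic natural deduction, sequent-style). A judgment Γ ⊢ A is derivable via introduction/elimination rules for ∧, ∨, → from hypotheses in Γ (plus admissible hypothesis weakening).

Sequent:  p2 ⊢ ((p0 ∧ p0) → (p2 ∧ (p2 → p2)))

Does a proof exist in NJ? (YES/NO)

Proof tree:
[→I] p2 ⊢ ((p0 ∧ p0) → (p2 ∧ (p2 → p2)))
  [∧I] p2, (p0 ∧ p0) ⊢ (p2 ∧ (p2 → p2))
    [Ax] p2 ⊢ p2
    [Wk] (p0 ∧ p0) ⊢ (p2 → p2)
      [→I]  ⊢ (p2 → p2)
        [Ax] p2 ⊢ p2

Result: YES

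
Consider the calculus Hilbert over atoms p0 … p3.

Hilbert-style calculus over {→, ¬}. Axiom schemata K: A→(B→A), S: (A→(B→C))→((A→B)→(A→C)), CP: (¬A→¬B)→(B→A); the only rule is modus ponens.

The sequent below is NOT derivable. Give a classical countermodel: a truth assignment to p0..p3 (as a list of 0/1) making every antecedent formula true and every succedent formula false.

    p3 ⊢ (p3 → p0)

Enumerate valuations to refute Γ ⊢ Δ:
  v=0000: Γ:[p3=F] Δ:[(p3 → p0)=T] refutes=False
  v=0001: Γ:[p3=T] Δ:[(p3 → p0)=F] refutes=True  ← countermodel

Result: [0, 0, 0, 1]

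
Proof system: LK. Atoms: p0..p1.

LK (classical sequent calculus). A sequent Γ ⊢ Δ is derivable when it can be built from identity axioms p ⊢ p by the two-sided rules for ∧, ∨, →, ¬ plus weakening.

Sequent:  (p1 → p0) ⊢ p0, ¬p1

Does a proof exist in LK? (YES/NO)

Derivation (root first):
[¬R] (p1 → p0) ⊢ p0, ¬p1
  [→L] p1, (p1 → p0) ⊢ p0
    [Ax] p1 ⊢ p1
    [Ax] p0 ⊢ p0

Result: YES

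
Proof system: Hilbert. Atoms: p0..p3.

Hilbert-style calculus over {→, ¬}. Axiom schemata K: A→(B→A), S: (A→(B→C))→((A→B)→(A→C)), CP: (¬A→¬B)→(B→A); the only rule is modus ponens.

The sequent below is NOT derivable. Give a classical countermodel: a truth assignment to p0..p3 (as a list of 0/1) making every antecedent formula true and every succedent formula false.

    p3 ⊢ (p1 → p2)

Search for a countermodel by truth-table:
  v=0000: Γ:[p3=F] Δ:[(p1 → p2)=T] refutes=False
  v=0001: Γ:[p3=T] Δ:[(p1 → p2)=T] refutes=False
  v=0010: Γ:[p3=F] Δ:[(p1 → p2)=T] refutes=False
  v=0011: Γ:[p3=T] Δ:[(p1 → p2)=T] refutes=False
  v=0100: Γ:[p3=F] Δ:[(p1 → p2)=F] refutes=False
  v=0101: Γ:[p3=T] Δ:[(p1 → p2)=F] refutes=True  ← countermodel

Result: [0, 1, 0, 1]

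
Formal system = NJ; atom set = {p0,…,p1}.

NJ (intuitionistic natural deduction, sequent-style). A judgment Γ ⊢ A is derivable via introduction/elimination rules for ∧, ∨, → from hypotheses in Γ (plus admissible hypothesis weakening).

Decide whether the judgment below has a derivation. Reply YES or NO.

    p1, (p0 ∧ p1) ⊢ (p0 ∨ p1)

Derivation (root first):
[∨I₂] p1, (p0 ∧ p1) ⊢ (p0 ∨ p1)
  [Wk] p1, (p0 ∧ p1) ⊢ p1
    [Ax] p1 ⊢ p1

Result: YES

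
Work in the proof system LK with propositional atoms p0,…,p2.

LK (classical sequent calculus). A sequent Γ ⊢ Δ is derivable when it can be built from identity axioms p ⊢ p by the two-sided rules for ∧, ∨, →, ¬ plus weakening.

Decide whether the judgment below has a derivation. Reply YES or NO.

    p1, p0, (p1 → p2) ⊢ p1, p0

Derivation trace:
[→L] p1, p0, (p1 → p2) ⊢ p1, p0
  [WR] p1 ⊢ p1, p1
    [Ax] p1 ⊢ p1
  [WL] p0, p2 ⊢ p0
    [Ax] p0 ⊢ p0

Result: YES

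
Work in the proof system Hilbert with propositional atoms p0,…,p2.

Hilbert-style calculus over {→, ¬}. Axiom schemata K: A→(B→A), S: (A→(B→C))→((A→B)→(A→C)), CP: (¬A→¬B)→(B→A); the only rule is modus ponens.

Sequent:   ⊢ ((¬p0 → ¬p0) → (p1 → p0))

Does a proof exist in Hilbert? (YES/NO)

Search for a countermodel by truth-table:
  v=000: Γ:[] Δ:[((¬p0 → ¬p0) → (p1 → p0))=T] refutes=False
  v=001: Γ:[] Δ:[((¬p0 → ¬p0) → (p1 → p0))=T] refutes=False
  v=010: Γ:[] Δ:[((¬p0 → ¬p0) → (p1 → p0))=F] refutes=True  ← countermodel

Result: NO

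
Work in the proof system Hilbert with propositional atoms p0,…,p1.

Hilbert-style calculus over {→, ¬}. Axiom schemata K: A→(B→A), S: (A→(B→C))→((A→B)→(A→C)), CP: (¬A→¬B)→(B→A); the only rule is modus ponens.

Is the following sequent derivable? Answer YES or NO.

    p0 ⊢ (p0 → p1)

Truth-table refutation:
  v=00: Γ:[p0=F] Δ:[(p0 → p1)=T] refutes=False
  v=01: Γ:[p0=F] Δ:[(p0 → p1)=T] refutes=False
  v=10: Γ:[p0=T] Δ:[(p0 → p1)=F] refutes=True  ← countermodel

Result: NO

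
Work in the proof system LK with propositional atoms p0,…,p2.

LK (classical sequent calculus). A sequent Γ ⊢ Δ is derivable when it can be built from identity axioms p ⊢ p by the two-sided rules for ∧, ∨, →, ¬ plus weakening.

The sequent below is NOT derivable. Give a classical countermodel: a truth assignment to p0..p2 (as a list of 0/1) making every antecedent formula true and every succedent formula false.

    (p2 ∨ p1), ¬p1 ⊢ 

Enumerate valuations to refute Γ ⊢ Δ:
  v=000: Γ:[(p2 ∨ p1)=F, ¬p1=T] Δ:[] refutes=False
  v=001: Γ:[(p2 ∨ p1)=T, ¬p1=T] Δ:[] refutes=True  ← countermodel

Result: [0, 0, 1]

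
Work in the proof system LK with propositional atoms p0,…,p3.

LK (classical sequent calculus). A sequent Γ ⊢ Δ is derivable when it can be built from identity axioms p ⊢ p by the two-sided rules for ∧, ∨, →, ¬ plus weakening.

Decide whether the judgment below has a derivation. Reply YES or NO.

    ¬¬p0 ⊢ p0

Proof tree:
[¬L] ¬¬p0 ⊢ p0
  [¬R]  ⊢ p0, ¬p0
    [Ax] p0 ⊢ p0

Result: YES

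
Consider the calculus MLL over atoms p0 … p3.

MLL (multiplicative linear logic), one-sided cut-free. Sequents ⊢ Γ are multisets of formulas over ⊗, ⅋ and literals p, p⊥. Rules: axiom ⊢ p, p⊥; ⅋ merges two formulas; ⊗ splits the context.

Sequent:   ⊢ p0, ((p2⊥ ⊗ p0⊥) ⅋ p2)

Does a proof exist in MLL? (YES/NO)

Proof tree:
[⅋]  ⊢ p0, ((p2⊥ ⊗ p0⊥) ⅋ p2)
  [⊗]  ⊢ p2, p0, (p2⊥ ⊗ p0⊥)
    [Ax]  ⊢ p2, p2⊥
    [Ax]  ⊢ p0, p0⊥

Result: YES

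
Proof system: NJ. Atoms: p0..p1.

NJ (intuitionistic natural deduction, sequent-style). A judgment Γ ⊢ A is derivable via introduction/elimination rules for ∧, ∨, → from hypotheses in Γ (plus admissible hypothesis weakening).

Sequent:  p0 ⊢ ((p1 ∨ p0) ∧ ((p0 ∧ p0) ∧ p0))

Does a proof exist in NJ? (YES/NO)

Derivation trace:
[∧I] p0 ⊢ ((p1 ∨ p0) ∧ ((p0 ∧ p0) ∧ p0))
  [∨I₂] p0 ⊢ (p1 ∨ p0)
    [Ax] p0 ⊢ p0
  [∧I] p0 ⊢ ((p0 ∧ p0) ∧ p0)
    [∧I] p0 ⊢ (p0 ∧ p0)
      [Ax] p0 ⊢ p0
      [Ax] p0 ⊢ p0
    [Ax] p0 ⊢ p0

Result: YES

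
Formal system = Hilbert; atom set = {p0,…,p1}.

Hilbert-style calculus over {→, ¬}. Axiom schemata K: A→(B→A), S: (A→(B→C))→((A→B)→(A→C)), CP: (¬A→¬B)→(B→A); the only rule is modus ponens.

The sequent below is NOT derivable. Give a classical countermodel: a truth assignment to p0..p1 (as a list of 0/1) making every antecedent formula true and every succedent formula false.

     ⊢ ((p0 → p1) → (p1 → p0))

Truth-table refutation:
  v=00: Γ:[] Δ:[((p0 → p1) → (p1 → p0))=T] refutes=False
  v=01: Γ:[] Δ:[((p0 → p1) → (p1 → p0))=F] refutes=True  ← countermodel

Result: [0, 1]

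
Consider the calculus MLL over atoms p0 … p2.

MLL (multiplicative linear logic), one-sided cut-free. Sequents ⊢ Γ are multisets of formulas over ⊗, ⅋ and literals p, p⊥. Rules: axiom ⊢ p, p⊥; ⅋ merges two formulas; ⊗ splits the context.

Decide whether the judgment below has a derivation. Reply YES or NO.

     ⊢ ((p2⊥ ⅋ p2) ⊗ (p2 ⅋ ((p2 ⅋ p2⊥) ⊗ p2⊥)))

Derivation (root first):
[⊗]  ⊢ ((p2⊥ ⅋ p2) ⊗ (p2 ⅋ ((p2 ⅋ p2⊥) ⊗ p2⊥)))
  [⅋]  ⊢ (p2⊥ ⅋ p2)
    [Ax]  ⊢ p2, p2⊥
  [⅋]  ⊢ (p2 ⅋ ((p2 ⅋ p2⊥) ⊗ p2⊥))
    [⊗]  ⊢ p2, ((p2 ⅋ p2⊥) ⊗ p2⊥)
      [⅋]  ⊢ (p2 ⅋ p2⊥)
        [Ax]  ⊢ p2, p2⊥
      [Ax]  ⊢ p2, p2⊥

Result: YES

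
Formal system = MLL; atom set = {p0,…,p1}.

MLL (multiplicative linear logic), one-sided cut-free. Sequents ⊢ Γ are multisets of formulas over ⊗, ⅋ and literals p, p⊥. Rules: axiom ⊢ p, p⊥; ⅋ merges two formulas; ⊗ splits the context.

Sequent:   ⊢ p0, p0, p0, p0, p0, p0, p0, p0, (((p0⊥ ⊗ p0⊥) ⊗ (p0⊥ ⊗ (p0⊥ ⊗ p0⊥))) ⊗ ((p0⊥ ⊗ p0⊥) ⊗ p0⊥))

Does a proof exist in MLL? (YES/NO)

Proof tree:
[⊗]  ⊢ p0, p0, p0, p0, p0, p0, p0, p0, (((p0⊥ ⊗ p0⊥) ⊗ (p0⊥ ⊗ (p0⊥ ⊗ p0⊥))) ⊗ ((p0⊥ ⊗ p0⊥) ⊗ p0⊥))
  [⊗]  ⊢ p0, p0, p0, p0, p0, ((p0⊥ ⊗ p0⊥) ⊗ (p0⊥ ⊗ (p0⊥ ⊗ p0⊥)))
    [⊗]  ⊢ p0, p0, (p0⊥ ⊗ p0⊥)
      [Ax]  ⊢ p0, p0⊥
      [Ax]  ⊢ p0, p0⊥
    [⊗]  ⊢ p0, p0, p0, (p0⊥ ⊗ (p0⊥ ⊗ p0⊥))
      [Ax]  ⊢ p0, p0⊥
      [⊗]  ⊢ p0, p0, (p0⊥ ⊗ p0⊥)
        [Ax]  ⊢ p0, p0⊥
        [Ax]  ⊢ p0, p0⊥
  [⊗]  ⊢ p0, p0, p0, ((p0⊥ ⊗ p0⊥) ⊗ p0⊥)
    [⊗]  ⊢ p0, p0, (p0⊥ ⊗ p0⊥)
      [Ax]  ⊢ p0, p0⊥
      [Ax]  ⊢ p0, p0⊥
    [Ax]  ⊢ p0, p0⊥

Result: YES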